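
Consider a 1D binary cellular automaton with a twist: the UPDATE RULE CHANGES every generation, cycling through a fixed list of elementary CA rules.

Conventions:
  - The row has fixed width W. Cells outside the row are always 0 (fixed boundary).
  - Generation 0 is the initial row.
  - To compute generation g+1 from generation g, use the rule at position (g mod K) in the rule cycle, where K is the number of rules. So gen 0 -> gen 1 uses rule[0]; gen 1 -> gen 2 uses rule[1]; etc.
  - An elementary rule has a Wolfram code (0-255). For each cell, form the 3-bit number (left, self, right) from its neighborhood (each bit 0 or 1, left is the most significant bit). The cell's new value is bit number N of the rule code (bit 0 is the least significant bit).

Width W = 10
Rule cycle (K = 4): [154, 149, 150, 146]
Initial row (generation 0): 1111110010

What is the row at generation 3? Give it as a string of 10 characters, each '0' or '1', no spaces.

Answer: 1010100011

Derivation:
Gen 0: 1111110010
Gen 1 (rule 154): 1111101101
Gen 2 (rule 149): 0111000001
Gen 3 (rule 150): 1010100011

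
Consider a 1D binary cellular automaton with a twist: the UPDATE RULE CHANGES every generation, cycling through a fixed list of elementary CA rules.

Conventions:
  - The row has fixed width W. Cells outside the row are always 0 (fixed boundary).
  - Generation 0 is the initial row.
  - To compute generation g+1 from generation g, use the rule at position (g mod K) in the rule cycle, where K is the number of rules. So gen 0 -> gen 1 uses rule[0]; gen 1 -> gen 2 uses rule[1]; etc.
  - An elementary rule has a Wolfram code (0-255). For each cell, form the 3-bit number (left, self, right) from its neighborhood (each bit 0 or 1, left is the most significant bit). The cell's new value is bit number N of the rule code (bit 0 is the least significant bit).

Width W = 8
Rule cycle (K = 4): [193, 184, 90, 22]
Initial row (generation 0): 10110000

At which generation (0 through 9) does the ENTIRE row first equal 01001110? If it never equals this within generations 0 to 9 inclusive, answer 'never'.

Answer: 6

Derivation:
Gen 0: 10110000
Gen 1 (rule 193): 00010111
Gen 2 (rule 184): 00001110
Gen 3 (rule 90): 00011011
Gen 4 (rule 22): 00100000
Gen 5 (rule 193): 10001111
Gen 6 (rule 184): 01001110
Gen 7 (rule 90): 10111011
Gen 8 (rule 22): 10000000
Gen 9 (rule 193): 00111111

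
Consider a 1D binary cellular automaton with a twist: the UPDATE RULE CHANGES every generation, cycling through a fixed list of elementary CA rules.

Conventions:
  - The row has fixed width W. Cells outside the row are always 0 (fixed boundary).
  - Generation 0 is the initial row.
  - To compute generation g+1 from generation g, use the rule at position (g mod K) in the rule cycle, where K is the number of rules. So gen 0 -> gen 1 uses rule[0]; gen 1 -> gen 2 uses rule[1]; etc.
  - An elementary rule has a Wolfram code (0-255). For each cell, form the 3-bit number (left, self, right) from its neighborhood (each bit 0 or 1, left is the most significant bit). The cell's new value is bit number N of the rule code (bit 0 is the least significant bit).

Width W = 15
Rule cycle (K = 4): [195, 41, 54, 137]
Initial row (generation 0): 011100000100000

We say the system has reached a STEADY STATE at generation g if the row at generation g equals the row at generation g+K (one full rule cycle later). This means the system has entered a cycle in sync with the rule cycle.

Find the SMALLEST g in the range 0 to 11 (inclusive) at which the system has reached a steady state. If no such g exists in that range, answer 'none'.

Answer: none

Derivation:
Gen 0: 011100000100000
Gen 1 (rule 195): 101101111001111
Gen 2 (rule 41): 011011000001000
Gen 3 (rule 54): 100100100011100
Gen 4 (rule 137): 000000001011001
Gen 5 (rule 195): 111111110001010
Gen 6 (rule 41): 100000000100100
Gen 7 (rule 54): 110000001111110
Gen 8 (rule 137): 100111101111100
Gen 9 (rule 195): 001011100111101
Gen 10 (rule 41): 100110000100010
Gen 11 (rule 54): 111001001110111
Gen 12 (rule 137): 110000001100110
Gen 13 (rule 195): 010111110101010
Gen 14 (rule 41): 001100001010100
Gen 15 (rule 54): 010010011111110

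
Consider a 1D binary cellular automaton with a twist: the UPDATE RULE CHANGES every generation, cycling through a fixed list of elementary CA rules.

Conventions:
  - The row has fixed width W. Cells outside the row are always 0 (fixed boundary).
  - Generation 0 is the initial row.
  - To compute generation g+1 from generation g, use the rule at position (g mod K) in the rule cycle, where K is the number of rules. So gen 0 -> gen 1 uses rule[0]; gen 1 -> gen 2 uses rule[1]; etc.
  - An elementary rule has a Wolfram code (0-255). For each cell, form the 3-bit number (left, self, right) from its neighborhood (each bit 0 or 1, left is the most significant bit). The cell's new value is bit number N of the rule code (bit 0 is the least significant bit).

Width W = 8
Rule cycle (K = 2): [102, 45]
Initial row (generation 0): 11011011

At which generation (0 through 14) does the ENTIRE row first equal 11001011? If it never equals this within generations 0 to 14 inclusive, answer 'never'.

Answer: never

Derivation:
Gen 0: 11011011
Gen 1 (rule 102): 01101101
Gen 2 (rule 45): 01011011
Gen 3 (rule 102): 11101101
Gen 4 (rule 45): 10011011
Gen 5 (rule 102): 10101101
Gen 6 (rule 45): 11111011
Gen 7 (rule 102): 00001101
Gen 8 (rule 45): 11101011
Gen 9 (rule 102): 00111101
Gen 10 (rule 45): 10100011
Gen 11 (rule 102): 11100101
Gen 12 (rule 45): 10000111
Gen 13 (rule 102): 10001001
Gen 14 (rule 45): 10101001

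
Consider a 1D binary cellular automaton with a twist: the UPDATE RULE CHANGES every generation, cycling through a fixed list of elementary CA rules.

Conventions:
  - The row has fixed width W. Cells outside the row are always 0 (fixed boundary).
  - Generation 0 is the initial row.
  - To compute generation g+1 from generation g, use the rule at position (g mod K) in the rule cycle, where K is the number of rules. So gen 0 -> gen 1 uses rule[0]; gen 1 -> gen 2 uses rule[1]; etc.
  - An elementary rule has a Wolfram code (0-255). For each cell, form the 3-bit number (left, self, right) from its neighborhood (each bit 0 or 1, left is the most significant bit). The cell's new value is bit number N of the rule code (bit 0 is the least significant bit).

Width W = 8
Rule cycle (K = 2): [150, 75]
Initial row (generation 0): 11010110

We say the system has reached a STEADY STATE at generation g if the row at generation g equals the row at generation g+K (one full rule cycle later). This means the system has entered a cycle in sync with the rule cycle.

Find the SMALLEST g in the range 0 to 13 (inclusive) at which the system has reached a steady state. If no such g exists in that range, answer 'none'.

Gen 0: 11010110
Gen 1 (rule 150): 00010001
Gen 2 (rule 75): 11100110
Gen 3 (rule 150): 01011001
Gen 4 (rule 75): 10011010
Gen 5 (rule 150): 11100011
Gen 6 (rule 75): 10101111
Gen 7 (rule 150): 10100110
Gen 8 (rule 75): 00001110
Gen 9 (rule 150): 00010101
Gen 10 (rule 75): 11100000
Gen 11 (rule 150): 01010000
Gen 12 (rule 75): 10000111
Gen 13 (rule 150): 11001010
Gen 14 (rule 75): 11010000
Gen 15 (rule 150): 00011000

Answer: none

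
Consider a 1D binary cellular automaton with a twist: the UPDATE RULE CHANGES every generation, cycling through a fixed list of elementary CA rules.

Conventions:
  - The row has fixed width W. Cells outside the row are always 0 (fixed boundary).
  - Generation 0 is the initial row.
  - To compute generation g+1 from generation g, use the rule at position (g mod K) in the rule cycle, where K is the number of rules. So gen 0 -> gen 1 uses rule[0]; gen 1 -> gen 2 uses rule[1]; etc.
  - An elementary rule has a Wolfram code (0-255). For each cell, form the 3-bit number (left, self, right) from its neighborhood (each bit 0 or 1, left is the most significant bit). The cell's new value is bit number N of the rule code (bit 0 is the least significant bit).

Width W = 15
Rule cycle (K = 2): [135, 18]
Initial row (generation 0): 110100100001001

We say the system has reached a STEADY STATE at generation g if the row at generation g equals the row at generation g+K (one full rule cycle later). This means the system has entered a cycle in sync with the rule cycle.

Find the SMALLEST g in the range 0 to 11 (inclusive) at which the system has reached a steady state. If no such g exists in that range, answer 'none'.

Gen 0: 110100100001001
Gen 1 (rule 135): 000101101111011
Gen 2 (rule 18): 001000000000000
Gen 3 (rule 135): 111011111111111
Gen 4 (rule 18): 000000000000000
Gen 5 (rule 135): 111111111111111
Gen 6 (rule 18): 000000000000000
Gen 7 (rule 135): 111111111111111
Gen 8 (rule 18): 000000000000000
Gen 9 (rule 135): 111111111111111
Gen 10 (rule 18): 000000000000000
Gen 11 (rule 135): 111111111111111
Gen 12 (rule 18): 000000000000000
Gen 13 (rule 135): 111111111111111

Answer: 4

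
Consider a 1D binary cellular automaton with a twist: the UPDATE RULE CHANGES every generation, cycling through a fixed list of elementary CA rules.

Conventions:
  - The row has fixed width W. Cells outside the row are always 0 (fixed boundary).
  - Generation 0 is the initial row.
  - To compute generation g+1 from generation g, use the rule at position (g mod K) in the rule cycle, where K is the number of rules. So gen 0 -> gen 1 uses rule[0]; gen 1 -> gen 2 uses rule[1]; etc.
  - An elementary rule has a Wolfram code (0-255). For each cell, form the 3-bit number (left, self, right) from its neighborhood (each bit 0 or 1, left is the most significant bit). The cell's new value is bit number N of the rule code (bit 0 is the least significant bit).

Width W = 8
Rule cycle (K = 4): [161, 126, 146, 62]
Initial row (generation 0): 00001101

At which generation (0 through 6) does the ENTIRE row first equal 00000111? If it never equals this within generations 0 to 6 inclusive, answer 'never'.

Gen 0: 00001101
Gen 1 (rule 161): 11100010
Gen 2 (rule 126): 10110111
Gen 3 (rule 146): 00000010
Gen 4 (rule 62): 00000111
Gen 5 (rule 161): 11110010
Gen 6 (rule 126): 10011111

Answer: 4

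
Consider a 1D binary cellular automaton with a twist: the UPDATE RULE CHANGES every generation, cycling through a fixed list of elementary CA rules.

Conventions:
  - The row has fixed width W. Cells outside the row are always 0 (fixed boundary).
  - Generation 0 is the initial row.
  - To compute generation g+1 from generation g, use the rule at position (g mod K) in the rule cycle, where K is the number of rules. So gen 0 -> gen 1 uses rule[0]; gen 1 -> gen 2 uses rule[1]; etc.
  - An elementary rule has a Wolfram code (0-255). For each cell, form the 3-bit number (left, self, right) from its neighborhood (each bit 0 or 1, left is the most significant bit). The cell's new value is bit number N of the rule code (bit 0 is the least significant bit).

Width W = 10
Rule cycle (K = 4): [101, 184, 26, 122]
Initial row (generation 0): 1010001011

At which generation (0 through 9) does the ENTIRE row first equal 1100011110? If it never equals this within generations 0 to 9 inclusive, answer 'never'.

Gen 0: 1010001011
Gen 1 (rule 101): 1110101101
Gen 2 (rule 184): 1101011010
Gen 3 (rule 26): 1000010001
Gen 4 (rule 122): 0100101010
Gen 5 (rule 101): 0100111110
Gen 6 (rule 184): 0010111101
Gen 7 (rule 26): 0100100000
Gen 8 (rule 122): 1011010000
Gen 9 (rule 101): 1101110111

Answer: never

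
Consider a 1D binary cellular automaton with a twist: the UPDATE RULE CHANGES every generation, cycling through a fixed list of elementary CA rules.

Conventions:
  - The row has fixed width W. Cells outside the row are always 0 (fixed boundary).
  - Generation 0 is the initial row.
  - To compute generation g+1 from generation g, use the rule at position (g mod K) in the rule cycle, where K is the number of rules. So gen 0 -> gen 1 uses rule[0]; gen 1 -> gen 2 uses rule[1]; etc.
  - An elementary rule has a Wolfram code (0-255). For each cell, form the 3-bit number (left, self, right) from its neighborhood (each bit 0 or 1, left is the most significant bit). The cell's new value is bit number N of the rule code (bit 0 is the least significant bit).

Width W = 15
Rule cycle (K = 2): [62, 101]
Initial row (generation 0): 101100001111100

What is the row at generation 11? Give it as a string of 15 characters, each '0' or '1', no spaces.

Answer: 110000000110111

Derivation:
Gen 0: 101100001111100
Gen 1 (rule 62): 111010011000010
Gen 2 (rule 101): 001110001011010
Gen 3 (rule 62): 011001011110111
Gen 4 (rule 101): 001001100011001
Gen 5 (rule 62): 011111010110111
Gen 6 (rule 101): 000001111011001
Gen 7 (rule 62): 000011000110111
Gen 8 (rule 101): 111001010011001
Gen 9 (rule 62): 100111111110111
Gen 10 (rule 101): 100000000011001
Gen 11 (rule 62): 110000000110111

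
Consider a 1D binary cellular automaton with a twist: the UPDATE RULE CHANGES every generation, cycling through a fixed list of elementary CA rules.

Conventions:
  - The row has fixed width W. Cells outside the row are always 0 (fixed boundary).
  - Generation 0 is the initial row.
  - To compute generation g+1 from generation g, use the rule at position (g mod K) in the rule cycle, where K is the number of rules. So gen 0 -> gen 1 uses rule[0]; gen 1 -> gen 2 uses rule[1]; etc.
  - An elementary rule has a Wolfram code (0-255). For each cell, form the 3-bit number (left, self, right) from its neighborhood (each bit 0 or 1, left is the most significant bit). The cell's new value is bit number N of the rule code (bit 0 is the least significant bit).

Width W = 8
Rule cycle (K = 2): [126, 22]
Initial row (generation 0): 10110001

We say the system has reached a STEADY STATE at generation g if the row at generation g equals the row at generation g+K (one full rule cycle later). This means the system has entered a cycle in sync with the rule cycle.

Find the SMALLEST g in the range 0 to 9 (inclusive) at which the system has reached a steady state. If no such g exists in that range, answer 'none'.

Answer: 2

Derivation:
Gen 0: 10110001
Gen 1 (rule 126): 11111011
Gen 2 (rule 22): 00000000
Gen 3 (rule 126): 00000000
Gen 4 (rule 22): 00000000
Gen 5 (rule 126): 00000000
Gen 6 (rule 22): 00000000
Gen 7 (rule 126): 00000000
Gen 8 (rule 22): 00000000
Gen 9 (rule 126): 00000000
Gen 10 (rule 22): 00000000
Gen 11 (rule 126): 00000000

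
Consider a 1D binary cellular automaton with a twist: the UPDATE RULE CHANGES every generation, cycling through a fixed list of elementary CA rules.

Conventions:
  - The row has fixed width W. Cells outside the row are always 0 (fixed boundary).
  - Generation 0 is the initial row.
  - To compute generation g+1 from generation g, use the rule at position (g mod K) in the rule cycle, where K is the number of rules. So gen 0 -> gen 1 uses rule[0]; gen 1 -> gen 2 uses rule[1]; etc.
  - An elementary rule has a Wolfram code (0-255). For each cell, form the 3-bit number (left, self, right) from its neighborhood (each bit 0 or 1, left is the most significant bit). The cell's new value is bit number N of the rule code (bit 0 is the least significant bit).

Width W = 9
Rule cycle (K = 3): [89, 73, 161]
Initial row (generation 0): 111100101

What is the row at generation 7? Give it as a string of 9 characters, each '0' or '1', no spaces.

Answer: 111001100

Derivation:
Gen 0: 111100101
Gen 1 (rule 89): 100110000
Gen 2 (rule 73): 000110111
Gen 3 (rule 161): 110001010
Gen 4 (rule 89): 111100001
Gen 5 (rule 73): 100101100
Gen 6 (rule 161): 000010001
Gen 7 (rule 89): 111001100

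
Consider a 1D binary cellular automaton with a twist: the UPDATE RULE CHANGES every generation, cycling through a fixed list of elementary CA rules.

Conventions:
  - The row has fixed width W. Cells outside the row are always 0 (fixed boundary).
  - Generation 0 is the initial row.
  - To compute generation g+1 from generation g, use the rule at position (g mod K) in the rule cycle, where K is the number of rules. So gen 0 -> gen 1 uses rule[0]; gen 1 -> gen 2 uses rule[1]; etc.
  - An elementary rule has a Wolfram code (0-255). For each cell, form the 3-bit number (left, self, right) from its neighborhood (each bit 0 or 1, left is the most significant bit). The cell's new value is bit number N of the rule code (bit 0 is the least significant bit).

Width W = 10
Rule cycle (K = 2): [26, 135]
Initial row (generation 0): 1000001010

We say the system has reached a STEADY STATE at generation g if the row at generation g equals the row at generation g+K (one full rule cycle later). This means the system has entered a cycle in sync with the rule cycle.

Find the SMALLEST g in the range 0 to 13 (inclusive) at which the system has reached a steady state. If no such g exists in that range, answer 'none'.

Gen 0: 1000001010
Gen 1 (rule 26): 0100010001
Gen 2 (rule 135): 1101110111
Gen 3 (rule 26): 1001000100
Gen 4 (rule 135): 1011011101
Gen 5 (rule 26): 0010010000
Gen 6 (rule 135): 1110110111
Gen 7 (rule 26): 1000100100
Gen 8 (rule 135): 1011101101
Gen 9 (rule 26): 0010001000
Gen 10 (rule 135): 1110111011
Gen 11 (rule 26): 1000100010
Gen 12 (rule 135): 1011101110
Gen 13 (rule 26): 0010001001
Gen 14 (rule 135): 1110111011
Gen 15 (rule 26): 1000100010

Answer: none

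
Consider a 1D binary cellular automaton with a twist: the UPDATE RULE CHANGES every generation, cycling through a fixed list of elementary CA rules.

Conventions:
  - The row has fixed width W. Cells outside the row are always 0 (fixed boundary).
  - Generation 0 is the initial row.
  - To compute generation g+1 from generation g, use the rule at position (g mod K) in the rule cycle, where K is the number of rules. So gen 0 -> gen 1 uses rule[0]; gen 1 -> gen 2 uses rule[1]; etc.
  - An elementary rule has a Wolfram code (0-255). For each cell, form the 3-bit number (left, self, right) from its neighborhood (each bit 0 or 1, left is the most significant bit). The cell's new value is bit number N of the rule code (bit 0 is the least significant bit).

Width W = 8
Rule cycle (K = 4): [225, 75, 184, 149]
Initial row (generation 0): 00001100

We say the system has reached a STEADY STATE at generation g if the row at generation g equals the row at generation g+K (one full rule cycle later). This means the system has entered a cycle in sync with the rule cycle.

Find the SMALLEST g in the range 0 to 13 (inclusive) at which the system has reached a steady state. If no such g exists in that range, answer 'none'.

Gen 0: 00001100
Gen 1 (rule 225): 11100101
Gen 2 (rule 75): 10101000
Gen 3 (rule 184): 01010100
Gen 4 (rule 149): 01010111
Gen 5 (rule 225): 00101011
Gen 6 (rule 75): 11000011
Gen 7 (rule 184): 10100010
Gen 8 (rule 149): 10111011
Gen 9 (rule 225): 01011101
Gen 10 (rule 75): 10010100
Gen 11 (rule 184): 01001010
Gen 12 (rule 149): 01101011
Gen 13 (rule 225): 00110101
Gen 14 (rule 75): 11110000
Gen 15 (rule 184): 11101000
Gen 16 (rule 149): 01001111
Gen 17 (rule 225): 00000111

Answer: none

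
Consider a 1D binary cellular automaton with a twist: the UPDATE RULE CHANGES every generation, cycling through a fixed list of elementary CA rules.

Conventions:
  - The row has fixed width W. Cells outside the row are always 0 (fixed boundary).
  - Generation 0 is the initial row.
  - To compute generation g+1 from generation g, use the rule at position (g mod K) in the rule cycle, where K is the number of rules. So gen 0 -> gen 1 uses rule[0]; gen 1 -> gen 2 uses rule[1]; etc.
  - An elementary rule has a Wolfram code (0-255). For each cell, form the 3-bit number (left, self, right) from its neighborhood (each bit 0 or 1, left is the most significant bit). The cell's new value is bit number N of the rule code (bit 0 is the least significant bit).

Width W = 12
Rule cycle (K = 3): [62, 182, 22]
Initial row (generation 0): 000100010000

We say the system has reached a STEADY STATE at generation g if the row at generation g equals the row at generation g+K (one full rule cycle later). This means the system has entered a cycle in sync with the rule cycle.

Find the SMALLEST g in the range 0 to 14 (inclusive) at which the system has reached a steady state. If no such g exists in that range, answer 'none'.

Answer: 6

Derivation:
Gen 0: 000100010000
Gen 1 (rule 62): 001110111000
Gen 2 (rule 182): 010101010100
Gen 3 (rule 22): 110101010110
Gen 4 (rule 62): 101111111101
Gen 5 (rule 182): 110111111011
Gen 6 (rule 22): 000000000000
Gen 7 (rule 62): 000000000000
Gen 8 (rule 182): 000000000000
Gen 9 (rule 22): 000000000000
Gen 10 (rule 62): 000000000000
Gen 11 (rule 182): 000000000000
Gen 12 (rule 22): 000000000000
Gen 13 (rule 62): 000000000000
Gen 14 (rule 182): 000000000000
Gen 15 (rule 22): 000000000000
Gen 16 (rule 62): 000000000000
Gen 17 (rule 182): 000000000000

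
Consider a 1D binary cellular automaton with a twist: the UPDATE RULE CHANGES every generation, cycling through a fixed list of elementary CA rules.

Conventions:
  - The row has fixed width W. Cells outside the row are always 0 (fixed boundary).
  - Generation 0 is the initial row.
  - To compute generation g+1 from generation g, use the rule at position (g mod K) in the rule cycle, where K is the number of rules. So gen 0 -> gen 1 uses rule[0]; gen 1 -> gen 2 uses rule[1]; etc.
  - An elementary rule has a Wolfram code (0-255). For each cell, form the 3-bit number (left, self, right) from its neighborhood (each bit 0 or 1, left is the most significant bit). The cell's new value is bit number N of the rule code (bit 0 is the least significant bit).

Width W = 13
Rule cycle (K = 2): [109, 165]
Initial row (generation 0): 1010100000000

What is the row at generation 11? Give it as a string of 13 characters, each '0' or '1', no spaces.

Gen 0: 1010100000000
Gen 1 (rule 109): 1111101111111
Gen 2 (rule 165): 0111010111110
Gen 3 (rule 109): 0101111100010
Gen 4 (rule 165): 0110111001010
Gen 5 (rule 109): 0111101001110
Gen 6 (rule 165): 0011011000100
Gen 7 (rule 109): 1011111010101
Gen 8 (rule 165): 1101110111111
Gen 9 (rule 109): 1111011100001
Gen 10 (rule 165): 0110101001101
Gen 11 (rule 109): 0111111001111

Answer: 0111111001111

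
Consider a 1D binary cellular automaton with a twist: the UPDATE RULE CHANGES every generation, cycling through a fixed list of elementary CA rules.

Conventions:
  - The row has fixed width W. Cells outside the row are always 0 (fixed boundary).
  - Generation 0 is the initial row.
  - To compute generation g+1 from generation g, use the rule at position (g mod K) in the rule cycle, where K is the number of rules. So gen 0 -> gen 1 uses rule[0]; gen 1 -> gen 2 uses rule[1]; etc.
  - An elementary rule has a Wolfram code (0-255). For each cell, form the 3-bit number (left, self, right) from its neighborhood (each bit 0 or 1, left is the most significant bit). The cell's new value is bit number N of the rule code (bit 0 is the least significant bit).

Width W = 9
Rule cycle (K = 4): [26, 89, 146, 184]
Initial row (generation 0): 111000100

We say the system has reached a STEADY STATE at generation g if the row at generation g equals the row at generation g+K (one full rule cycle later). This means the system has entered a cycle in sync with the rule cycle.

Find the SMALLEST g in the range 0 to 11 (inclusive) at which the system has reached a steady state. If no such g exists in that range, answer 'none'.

Gen 0: 111000100
Gen 1 (rule 26): 100101010
Gen 2 (rule 89): 010000001
Gen 3 (rule 146): 101000010
Gen 4 (rule 184): 010100001
Gen 5 (rule 26): 100010010
Gen 6 (rule 89): 011001001
Gen 7 (rule 146): 100110110
Gen 8 (rule 184): 010101101
Gen 9 (rule 26): 100001000
Gen 10 (rule 89): 011100111
Gen 11 (rule 146): 101011010
Gen 12 (rule 184): 010110101
Gen 13 (rule 26): 100100000
Gen 14 (rule 89): 010011111
Gen 15 (rule 146): 101101110

Answer: none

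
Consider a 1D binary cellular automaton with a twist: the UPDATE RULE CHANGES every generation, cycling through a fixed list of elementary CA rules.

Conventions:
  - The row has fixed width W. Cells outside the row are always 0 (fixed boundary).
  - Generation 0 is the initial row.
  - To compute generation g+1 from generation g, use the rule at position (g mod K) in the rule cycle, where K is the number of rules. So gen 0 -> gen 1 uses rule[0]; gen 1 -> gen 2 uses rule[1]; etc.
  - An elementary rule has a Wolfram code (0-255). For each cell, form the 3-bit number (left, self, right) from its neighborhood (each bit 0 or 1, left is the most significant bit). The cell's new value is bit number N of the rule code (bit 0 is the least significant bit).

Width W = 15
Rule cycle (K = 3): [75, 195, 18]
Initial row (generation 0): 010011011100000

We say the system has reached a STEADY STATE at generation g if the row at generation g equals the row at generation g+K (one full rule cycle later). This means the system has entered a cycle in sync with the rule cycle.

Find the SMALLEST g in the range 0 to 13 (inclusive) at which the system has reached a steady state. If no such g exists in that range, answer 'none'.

Answer: 6

Derivation:
Gen 0: 010011011100000
Gen 1 (rule 75): 100111010101111
Gen 2 (rule 195): 001011000000111
Gen 3 (rule 18): 010000100001000
Gen 4 (rule 75): 100111001110011
Gen 5 (rule 195): 001011010110101
Gen 6 (rule 18): 010000000000000
Gen 7 (rule 75): 100111111111111
Gen 8 (rule 195): 001011111111111
Gen 9 (rule 18): 010000000000000
Gen 10 (rule 75): 100111111111111
Gen 11 (rule 195): 001011111111111
Gen 12 (rule 18): 010000000000000
Gen 13 (rule 75): 100111111111111
Gen 14 (rule 195): 001011111111111
Gen 15 (rule 18): 010000000000000
Gen 16 (rule 75): 100111111111111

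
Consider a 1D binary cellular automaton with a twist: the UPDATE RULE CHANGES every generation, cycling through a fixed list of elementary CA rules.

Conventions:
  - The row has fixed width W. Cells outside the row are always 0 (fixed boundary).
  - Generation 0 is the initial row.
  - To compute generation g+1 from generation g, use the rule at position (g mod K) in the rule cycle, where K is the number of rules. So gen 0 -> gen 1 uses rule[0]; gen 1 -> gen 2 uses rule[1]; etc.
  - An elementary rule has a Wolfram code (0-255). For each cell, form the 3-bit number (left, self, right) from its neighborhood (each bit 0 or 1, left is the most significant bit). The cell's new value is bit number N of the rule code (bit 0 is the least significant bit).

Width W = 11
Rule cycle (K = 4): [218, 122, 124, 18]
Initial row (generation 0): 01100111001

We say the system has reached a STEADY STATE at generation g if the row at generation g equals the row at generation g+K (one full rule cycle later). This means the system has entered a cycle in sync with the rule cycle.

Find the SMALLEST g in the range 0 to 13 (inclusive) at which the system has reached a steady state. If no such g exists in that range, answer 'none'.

Answer: 8

Derivation:
Gen 0: 01100111001
Gen 1 (rule 218): 11111111110
Gen 2 (rule 122): 10000000011
Gen 3 (rule 124): 11000000011
Gen 4 (rule 18): 00100000100
Gen 5 (rule 218): 01010001010
Gen 6 (rule 122): 10101010101
Gen 7 (rule 124): 11111111111
Gen 8 (rule 18): 00000000000
Gen 9 (rule 218): 00000000000
Gen 10 (rule 122): 00000000000
Gen 11 (rule 124): 00000000000
Gen 12 (rule 18): 00000000000
Gen 13 (rule 218): 00000000000
Gen 14 (rule 122): 00000000000
Gen 15 (rule 124): 00000000000
Gen 16 (rule 18): 00000000000
Gen 17 (rule 218): 00000000000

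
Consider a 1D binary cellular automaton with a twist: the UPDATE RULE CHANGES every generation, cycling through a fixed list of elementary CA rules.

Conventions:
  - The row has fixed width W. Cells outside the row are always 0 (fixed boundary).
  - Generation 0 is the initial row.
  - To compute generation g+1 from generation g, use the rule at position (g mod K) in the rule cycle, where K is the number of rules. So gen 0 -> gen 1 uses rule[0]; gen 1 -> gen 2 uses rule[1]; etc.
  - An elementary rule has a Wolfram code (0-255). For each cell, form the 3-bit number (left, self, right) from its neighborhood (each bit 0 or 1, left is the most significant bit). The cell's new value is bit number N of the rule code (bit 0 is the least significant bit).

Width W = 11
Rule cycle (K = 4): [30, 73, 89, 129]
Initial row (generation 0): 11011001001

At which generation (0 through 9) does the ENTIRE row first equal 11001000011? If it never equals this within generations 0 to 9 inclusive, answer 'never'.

Gen 0: 11011001001
Gen 1 (rule 30): 10010111111
Gen 2 (rule 73): 00000100001
Gen 3 (rule 89): 11110011100
Gen 4 (rule 129): 01100001001
Gen 5 (rule 30): 11010011111
Gen 6 (rule 73): 11000010001
Gen 7 (rule 89): 11111001100
Gen 8 (rule 129): 01110000001
Gen 9 (rule 30): 11001000011

Answer: 9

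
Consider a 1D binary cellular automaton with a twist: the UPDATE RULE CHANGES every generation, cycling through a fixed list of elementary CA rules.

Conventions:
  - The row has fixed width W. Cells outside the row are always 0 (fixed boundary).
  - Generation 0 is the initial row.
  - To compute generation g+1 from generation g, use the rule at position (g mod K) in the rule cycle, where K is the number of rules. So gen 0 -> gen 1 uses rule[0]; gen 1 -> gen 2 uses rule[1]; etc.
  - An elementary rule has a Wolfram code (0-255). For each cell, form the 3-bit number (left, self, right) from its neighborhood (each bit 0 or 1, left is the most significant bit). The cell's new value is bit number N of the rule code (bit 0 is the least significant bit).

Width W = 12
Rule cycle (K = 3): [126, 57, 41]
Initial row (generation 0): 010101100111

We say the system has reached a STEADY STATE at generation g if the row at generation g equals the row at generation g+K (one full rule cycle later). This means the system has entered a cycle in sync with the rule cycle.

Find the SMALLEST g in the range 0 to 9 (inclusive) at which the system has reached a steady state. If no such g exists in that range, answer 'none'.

Gen 0: 010101100111
Gen 1 (rule 126): 111111111101
Gen 2 (rule 57): 100000000010
Gen 3 (rule 41): 001111111000
Gen 4 (rule 126): 011000001100
Gen 5 (rule 57): 010111101011
Gen 6 (rule 41): 001100010110
Gen 7 (rule 126): 011110111111
Gen 8 (rule 57): 010001100000
Gen 9 (rule 41): 000101001111
Gen 10 (rule 126): 001111111001
Gen 11 (rule 57): 101000000100
Gen 12 (rule 41): 010011110001

Answer: none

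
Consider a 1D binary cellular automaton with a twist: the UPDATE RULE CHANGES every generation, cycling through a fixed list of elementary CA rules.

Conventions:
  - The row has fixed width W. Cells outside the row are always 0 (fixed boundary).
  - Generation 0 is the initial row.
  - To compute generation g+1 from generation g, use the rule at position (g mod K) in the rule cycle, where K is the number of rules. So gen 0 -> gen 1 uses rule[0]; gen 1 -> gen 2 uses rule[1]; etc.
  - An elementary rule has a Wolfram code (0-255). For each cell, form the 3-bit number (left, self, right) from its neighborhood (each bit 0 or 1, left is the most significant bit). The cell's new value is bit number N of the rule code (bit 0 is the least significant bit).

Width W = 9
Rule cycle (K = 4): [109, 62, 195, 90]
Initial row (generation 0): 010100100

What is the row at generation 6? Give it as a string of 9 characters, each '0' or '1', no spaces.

Answer: 111011111

Derivation:
Gen 0: 010100100
Gen 1 (rule 109): 011100101
Gen 2 (rule 62): 110011111
Gen 3 (rule 195): 010101111
Gen 4 (rule 90): 100001001
Gen 5 (rule 109): 101101001
Gen 6 (rule 62): 111011111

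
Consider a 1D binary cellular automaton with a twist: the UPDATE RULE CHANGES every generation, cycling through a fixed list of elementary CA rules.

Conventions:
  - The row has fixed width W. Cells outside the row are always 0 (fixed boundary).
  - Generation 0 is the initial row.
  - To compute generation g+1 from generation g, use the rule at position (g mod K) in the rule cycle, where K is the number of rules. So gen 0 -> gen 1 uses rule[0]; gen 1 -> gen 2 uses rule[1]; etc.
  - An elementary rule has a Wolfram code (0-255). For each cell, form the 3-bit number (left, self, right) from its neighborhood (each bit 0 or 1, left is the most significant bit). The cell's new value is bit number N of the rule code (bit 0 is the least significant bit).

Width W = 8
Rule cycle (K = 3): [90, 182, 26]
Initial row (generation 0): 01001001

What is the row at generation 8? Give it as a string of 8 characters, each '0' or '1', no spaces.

Answer: 01010111

Derivation:
Gen 0: 01001001
Gen 1 (rule 90): 10110110
Gen 2 (rule 182): 11001001
Gen 3 (rule 26): 10110110
Gen 4 (rule 90): 00110111
Gen 5 (rule 182): 01001010
Gen 6 (rule 26): 10110001
Gen 7 (rule 90): 00111010
Gen 8 (rule 182): 01010111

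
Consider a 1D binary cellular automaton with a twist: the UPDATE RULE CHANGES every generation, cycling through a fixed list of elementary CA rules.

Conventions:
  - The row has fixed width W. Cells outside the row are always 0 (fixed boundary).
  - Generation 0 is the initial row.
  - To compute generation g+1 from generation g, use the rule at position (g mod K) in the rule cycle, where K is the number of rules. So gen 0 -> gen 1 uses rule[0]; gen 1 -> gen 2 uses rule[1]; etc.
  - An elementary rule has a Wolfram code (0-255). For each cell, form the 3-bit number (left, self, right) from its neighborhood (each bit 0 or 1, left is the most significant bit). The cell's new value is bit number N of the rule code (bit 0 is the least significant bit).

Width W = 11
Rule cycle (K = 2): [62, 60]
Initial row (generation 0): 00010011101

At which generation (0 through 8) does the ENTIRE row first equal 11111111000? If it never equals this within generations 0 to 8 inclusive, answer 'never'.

Answer: 5

Derivation:
Gen 0: 00010011101
Gen 1 (rule 62): 00111110011
Gen 2 (rule 60): 00100001010
Gen 3 (rule 62): 01110011111
Gen 4 (rule 60): 01001010000
Gen 5 (rule 62): 11111111000
Gen 6 (rule 60): 10000000100
Gen 7 (rule 62): 11000001110
Gen 8 (rule 60): 10100001001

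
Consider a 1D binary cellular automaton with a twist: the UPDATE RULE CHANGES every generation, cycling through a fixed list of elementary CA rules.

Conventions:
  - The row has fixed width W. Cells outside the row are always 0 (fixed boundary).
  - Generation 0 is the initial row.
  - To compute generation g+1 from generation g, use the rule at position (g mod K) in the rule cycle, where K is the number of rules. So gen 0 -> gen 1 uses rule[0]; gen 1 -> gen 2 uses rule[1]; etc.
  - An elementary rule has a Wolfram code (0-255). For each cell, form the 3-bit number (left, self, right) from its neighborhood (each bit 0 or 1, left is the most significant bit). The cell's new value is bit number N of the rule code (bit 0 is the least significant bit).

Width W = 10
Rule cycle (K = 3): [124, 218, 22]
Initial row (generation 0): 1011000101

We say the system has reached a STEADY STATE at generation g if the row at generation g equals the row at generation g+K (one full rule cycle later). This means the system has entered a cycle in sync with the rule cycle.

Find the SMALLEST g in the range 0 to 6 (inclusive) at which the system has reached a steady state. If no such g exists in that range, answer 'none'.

Answer: 3

Derivation:
Gen 0: 1011000101
Gen 1 (rule 124): 1111100111
Gen 2 (rule 218): 1111111111
Gen 3 (rule 22): 0000000000
Gen 4 (rule 124): 0000000000
Gen 5 (rule 218): 0000000000
Gen 6 (rule 22): 0000000000
Gen 7 (rule 124): 0000000000
Gen 8 (rule 218): 0000000000
Gen 9 (rule 22): 0000000000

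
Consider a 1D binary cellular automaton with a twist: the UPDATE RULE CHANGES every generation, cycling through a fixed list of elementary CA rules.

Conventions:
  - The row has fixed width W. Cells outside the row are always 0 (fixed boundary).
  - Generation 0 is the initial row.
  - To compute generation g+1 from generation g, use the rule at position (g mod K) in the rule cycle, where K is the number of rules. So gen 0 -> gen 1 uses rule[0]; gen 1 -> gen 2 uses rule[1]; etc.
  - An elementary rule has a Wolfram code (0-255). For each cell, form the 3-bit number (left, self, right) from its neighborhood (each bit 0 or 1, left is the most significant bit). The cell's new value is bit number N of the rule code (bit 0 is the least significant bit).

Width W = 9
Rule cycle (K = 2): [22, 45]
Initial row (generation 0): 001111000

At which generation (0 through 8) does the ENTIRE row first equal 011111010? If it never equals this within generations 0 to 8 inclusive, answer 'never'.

Answer: never

Derivation:
Gen 0: 001111000
Gen 1 (rule 22): 010000100
Gen 2 (rule 45): 010110101
Gen 3 (rule 22): 110000101
Gen 4 (rule 45): 100110111
Gen 5 (rule 22): 111000000
Gen 6 (rule 45): 100011111
Gen 7 (rule 22): 110100000
Gen 8 (rule 45): 101101111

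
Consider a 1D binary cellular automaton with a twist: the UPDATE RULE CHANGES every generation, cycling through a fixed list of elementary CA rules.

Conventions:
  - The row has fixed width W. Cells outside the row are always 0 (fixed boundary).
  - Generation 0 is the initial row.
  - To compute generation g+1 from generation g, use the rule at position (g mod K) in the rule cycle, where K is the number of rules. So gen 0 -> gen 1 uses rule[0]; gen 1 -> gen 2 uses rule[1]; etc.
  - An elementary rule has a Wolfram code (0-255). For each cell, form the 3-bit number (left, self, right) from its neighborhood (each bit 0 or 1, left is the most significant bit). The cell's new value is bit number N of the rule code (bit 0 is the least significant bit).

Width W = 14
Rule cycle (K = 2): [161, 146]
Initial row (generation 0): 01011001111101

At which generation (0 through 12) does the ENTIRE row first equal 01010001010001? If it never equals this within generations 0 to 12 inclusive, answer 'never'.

Gen 0: 01011001111101
Gen 1 (rule 161): 00100000111010
Gen 2 (rule 146): 01010001010001
Gen 3 (rule 161): 00100100100100
Gen 4 (rule 146): 01011011011010
Gen 5 (rule 161): 00100100100100
Gen 6 (rule 146): 01011011011010
Gen 7 (rule 161): 00100100100100
Gen 8 (rule 146): 01011011011010
Gen 9 (rule 161): 00100100100100
Gen 10 (rule 146): 01011011011010
Gen 11 (rule 161): 00100100100100
Gen 12 (rule 146): 01011011011010

Answer: 2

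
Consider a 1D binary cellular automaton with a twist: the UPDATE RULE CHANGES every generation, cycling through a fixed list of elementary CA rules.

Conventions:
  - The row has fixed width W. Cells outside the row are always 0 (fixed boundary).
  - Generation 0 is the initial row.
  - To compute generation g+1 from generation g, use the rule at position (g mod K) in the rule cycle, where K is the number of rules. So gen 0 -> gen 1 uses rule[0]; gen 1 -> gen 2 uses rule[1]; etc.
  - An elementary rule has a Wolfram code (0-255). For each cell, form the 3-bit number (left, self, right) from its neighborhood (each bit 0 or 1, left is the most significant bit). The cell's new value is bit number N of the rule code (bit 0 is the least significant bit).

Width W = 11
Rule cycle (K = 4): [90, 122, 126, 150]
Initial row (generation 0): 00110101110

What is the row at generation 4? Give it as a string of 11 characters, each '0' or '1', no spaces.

Gen 0: 00110101110
Gen 1 (rule 90): 01110001011
Gen 2 (rule 122): 11011010111
Gen 3 (rule 126): 11111111101
Gen 4 (rule 150): 01111111001

Answer: 01111111001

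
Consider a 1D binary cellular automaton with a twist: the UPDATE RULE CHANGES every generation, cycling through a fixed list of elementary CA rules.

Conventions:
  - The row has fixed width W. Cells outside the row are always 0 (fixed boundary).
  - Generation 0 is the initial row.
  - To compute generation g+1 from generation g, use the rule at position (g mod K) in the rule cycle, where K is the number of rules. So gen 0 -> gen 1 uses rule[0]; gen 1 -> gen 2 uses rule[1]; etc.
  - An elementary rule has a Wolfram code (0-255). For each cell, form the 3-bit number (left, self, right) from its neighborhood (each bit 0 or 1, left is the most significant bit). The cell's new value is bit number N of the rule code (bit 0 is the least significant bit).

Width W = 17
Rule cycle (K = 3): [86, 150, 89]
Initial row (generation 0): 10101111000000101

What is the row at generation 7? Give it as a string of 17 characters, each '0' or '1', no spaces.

Answer: 11110110001000110

Derivation:
Gen 0: 10101111000000101
Gen 1 (rule 86): 10100001100001101
Gen 2 (rule 150): 10110010010010001
Gen 3 (rule 89): 00111001001001100
Gen 4 (rule 86): 01001111111110110
Gen 5 (rule 150): 11110111111100001
Gen 6 (rule 89): 10010100000111100
Gen 7 (rule 86): 11110110001000110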